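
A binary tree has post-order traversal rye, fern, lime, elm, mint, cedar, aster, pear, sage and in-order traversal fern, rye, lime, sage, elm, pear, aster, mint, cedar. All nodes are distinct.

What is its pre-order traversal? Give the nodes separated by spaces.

The last element of post-order is the root; it splits in-order into left and right subtrees.
Root sage: left subtree has 3 nodes {fern, rye, lime}, right has 5 {elm, pear, aster, mint, cedar}.
  Root lime: left subtree has 2 nodes {fern, rye}, right has 0 { }.
    Root fern: left subtree has 0 nodes { }, right has 1 {rye}.
  Root pear: left subtree has 1 node {elm}, right has 3 {aster, mint, cedar}.
    Root aster: left subtree has 0 nodes { }, right has 2 {mint, cedar}.
      Root cedar: left subtree has 1 node {mint}, right has 0 { }.

sage lime fern rye pear elm aster cedar mint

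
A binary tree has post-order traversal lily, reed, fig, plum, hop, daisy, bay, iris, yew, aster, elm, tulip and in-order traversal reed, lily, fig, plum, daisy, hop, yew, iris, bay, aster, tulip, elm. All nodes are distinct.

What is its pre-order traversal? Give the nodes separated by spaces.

tulip aster yew daisy plum fig reed lily hop iris bay elm

The last element of post-order is the root; it splits in-order into left and right subtrees.
Root tulip: left subtree has 10 nodes {reed, lily, fig, plum, daisy, hop, yew, iris, bay, aster}, right has 1 {elm}.
  Root aster: left subtree has 9 nodes {reed, lily, fig, plum, daisy, hop, yew, iris, bay}, right has 0 { }.
    Root yew: left subtree has 6 nodes {reed, lily, fig, plum, daisy, hop}, right has 2 {iris, bay}.
      Root daisy: left subtree has 4 nodes {reed, lily, fig, plum}, right has 1 {hop}.
        Root plum: left subtree has 3 nodes {reed, lily, fig}, right has 0 { }.
          Root fig: left subtree has 2 nodes {reed, lily}, right has 0 { }.
            Root reed: left subtree has 0 nodes { }, right has 1 {lily}.
      Root iris: left subtree has 0 nodes { }, right has 1 {bay}.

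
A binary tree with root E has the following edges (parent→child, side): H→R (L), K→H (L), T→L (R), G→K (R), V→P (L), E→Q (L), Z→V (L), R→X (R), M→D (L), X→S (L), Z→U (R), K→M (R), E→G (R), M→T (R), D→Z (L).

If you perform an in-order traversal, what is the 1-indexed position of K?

8

In-order visits the left subtree, then the node, then the right subtree.
At E: go left to Q.
  Q is a leaf — visit Q.
Visit E.
At E: go right to G.
  At G: no left child.
  Visit G.
  At G: go right to K.
    At K: go left to H.
      At H: go left to R.
        At R: no left child.
        Visit R.
        At R: go right to X.
          At X: go left to S.
            S is a leaf — visit S.
          Visit X.
          At X: no right child.
      Visit H.
      At H: no right child.
    Visit K.
    At K: go right to M.
      At M: go left to D.
        At D: go left to Z.
          At Z: go left to V.
            At V: go left to P.
              P is a leaf — visit P.
            Visit V.
            At V: no right child.
          Visit Z.
          At Z: go right to U.
            U is a leaf — visit U.
        Visit D.
        At D: no right child.
      Visit M.
      At M: go right to T.
        At T: no left child.
        Visit T.
        At T: go right to L.
          L is a leaf — visit L.
Full in-order sequence: Q, E, G, R, S, X, H, K, P, V, Z, U, D, M, T, L.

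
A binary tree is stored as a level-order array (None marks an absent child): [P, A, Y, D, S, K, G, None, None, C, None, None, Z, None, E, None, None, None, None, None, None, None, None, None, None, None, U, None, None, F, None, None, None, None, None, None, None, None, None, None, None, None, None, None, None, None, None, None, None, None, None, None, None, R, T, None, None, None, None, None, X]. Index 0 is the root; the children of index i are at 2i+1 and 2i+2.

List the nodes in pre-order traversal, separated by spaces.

Pre-order visits the node, then its left subtree, then its right subtree.
Visit P.
At P: go left to A.
  Visit A.
  At A: go left to D.
    D is a leaf — visit D.
  At A: go right to S.
    Visit S.
    At S: go left to C.
      C is a leaf — visit C.
    At S: no right child.
At P: go right to Y.
  Visit Y.
  At Y: go left to K.
    Visit K.
    At K: no left child.
    At K: go right to Z.
      Visit Z.
      At Z: no left child.
      At Z: go right to U.
        Visit U.
        At U: go left to R.
          R is a leaf — visit R.
        At U: go right to T.
          T is a leaf — visit T.
  At Y: go right to G.
    Visit G.
    At G: no left child.
    At G: go right to E.
      Visit E.
      At E: go left to F.
        Visit F.
        At F: no left child.
        At F: go right to X.
          X is a leaf — visit X.
      At E: no right child.

P A D S C Y K Z U R T G E F X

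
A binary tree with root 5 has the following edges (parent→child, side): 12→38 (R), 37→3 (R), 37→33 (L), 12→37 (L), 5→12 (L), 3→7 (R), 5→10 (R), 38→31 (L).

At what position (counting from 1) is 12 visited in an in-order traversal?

In-order visits the left subtree, then the node, then the right subtree.
At 5: go left to 12.
  At 12: go left to 37.
    At 37: go left to 33.
      33 is a leaf — visit 33.
    Visit 37.
    At 37: go right to 3.
      At 3: no left child.
      Visit 3.
      At 3: go right to 7.
        7 is a leaf — visit 7.
  Visit 12.
  At 12: go right to 38.
    At 38: go left to 31.
      31 is a leaf — visit 31.
    Visit 38.
    At 38: no right child.
Visit 5.
At 5: go right to 10.
  10 is a leaf — visit 10.
Full in-order sequence: 33, 37, 3, 7, 12, 31, 38, 5, 10.

5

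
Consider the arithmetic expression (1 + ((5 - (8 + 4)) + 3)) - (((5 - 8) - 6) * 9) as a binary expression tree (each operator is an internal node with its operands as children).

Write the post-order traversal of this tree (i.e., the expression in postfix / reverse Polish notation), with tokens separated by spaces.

1 5 8 4 + - 3 + + 5 8 - 6 - 9 * -

Post-order on an expression tree gives postfix notation: for each operator, emit left operand, right operand, then the operator.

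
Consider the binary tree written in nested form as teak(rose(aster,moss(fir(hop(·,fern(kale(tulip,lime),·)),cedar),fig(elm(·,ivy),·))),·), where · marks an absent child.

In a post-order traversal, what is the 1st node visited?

Post-order visits the left subtree, then the right subtree, then the node.
At teak: go left to rose.
  At rose: go left to aster.
    aster is a leaf — visit aster.
  At rose: go right to moss.
    At moss: go left to fir.
      At fir: go left to hop.
        At hop: no left child.
        At hop: go right to fern.
          At fern: go left to kale.
            At kale: go left to tulip.
              tulip is a leaf — visit tulip.
            At kale: go right to lime.
              lime is a leaf — visit lime.
            Visit kale.
          At fern: no right child.
          Visit fern.
        Visit hop.
      At fir: go right to cedar.
        cedar is a leaf — visit cedar.
      Visit fir.
    At moss: go right to fig.
      At fig: go left to elm.
        At elm: no left child.
        At elm: go right to ivy.
          ivy is a leaf — visit ivy.
        Visit elm.
      At fig: no right child.
      Visit fig.
    Visit moss.
  Visit rose.
At teak: no right child.
Visit teak.
Full post-order sequence: aster, tulip, lime, kale, fern, hop, cedar, fir, ivy, elm, fig, moss, rose, teak.

aster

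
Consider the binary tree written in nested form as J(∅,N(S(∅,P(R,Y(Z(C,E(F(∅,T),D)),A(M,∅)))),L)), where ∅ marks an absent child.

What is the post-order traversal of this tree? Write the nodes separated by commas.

R, C, T, F, D, E, Z, M, A, Y, P, S, L, N, J

Post-order visits the left subtree, then the right subtree, then the node.
At J: no left child.
At J: go right to N.
  At N: go left to S.
    At S: no left child.
    At S: go right to P.
      At P: go left to R.
        R is a leaf — visit R.
      At P: go right to Y.
        At Y: go left to Z.
          At Z: go left to C.
            C is a leaf — visit C.
          At Z: go right to E.
            At E: go left to F.
              At F: no left child.
              At F: go right to T.
                T is a leaf — visit T.
              Visit F.
            At E: go right to D.
              D is a leaf — visit D.
            Visit E.
          Visit Z.
        At Y: go right to A.
          At A: go left to M.
            M is a leaf — visit M.
          At A: no right child.
          Visit A.
        Visit Y.
      Visit P.
    Visit S.
  At N: go right to L.
    L is a leaf — visit L.
  Visit N.
Visit J.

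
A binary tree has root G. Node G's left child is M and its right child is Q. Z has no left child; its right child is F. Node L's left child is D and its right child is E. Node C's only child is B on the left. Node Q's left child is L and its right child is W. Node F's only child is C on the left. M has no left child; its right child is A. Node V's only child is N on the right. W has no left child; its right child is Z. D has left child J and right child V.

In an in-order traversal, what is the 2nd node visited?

A

In-order visits the left subtree, then the node, then the right subtree.
At G: go left to M.
  At M: no left child.
  Visit M.
  At M: go right to A.
    A is a leaf — visit A.
Visit G.
At G: go right to Q.
  At Q: go left to L.
    At L: go left to D.
      At D: go left to J.
        J is a leaf — visit J.
      Visit D.
      At D: go right to V.
        At V: no left child.
        Visit V.
        At V: go right to N.
          N is a leaf — visit N.
    Visit L.
    At L: go right to E.
      E is a leaf — visit E.
  Visit Q.
  At Q: go right to W.
    At W: no left child.
    Visit W.
    At W: go right to Z.
      At Z: no left child.
      Visit Z.
      At Z: go right to F.
        At F: go left to C.
          At C: go left to B.
            B is a leaf — visit B.
          Visit C.
          At C: no right child.
        Visit F.
        At F: no right child.
Full in-order sequence: M, A, G, J, D, V, N, L, E, Q, W, Z, B, C, F.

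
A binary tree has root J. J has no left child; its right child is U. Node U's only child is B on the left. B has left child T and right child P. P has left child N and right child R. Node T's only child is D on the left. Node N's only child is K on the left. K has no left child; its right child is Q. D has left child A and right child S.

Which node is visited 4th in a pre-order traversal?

T

Pre-order visits the node, then its left subtree, then its right subtree.
Visit J.
At J: no left child.
At J: go right to U.
  Visit U.
  At U: go left to B.
    Visit B.
    At B: go left to T.
      Visit T.
      At T: go left to D.
        Visit D.
        At D: go left to A.
          A is a leaf — visit A.
        At D: go right to S.
          S is a leaf — visit S.
      At T: no right child.
    At B: go right to P.
      Visit P.
      At P: go left to N.
        Visit N.
        At N: go left to K.
          Visit K.
          At K: no left child.
          At K: go right to Q.
            Q is a leaf — visit Q.
        At N: no right child.
      At P: go right to R.
        R is a leaf — visit R.
  At U: no right child.
Full pre-order sequence: J, U, B, T, D, A, S, P, N, K, Q, R.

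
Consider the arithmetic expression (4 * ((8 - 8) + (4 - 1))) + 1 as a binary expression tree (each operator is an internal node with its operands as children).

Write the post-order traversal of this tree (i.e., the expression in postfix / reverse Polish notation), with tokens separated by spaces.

4 8 8 - 4 1 - + * 1 +

Post-order on an expression tree gives postfix notation: for each operator, emit left operand, right operand, then the operator.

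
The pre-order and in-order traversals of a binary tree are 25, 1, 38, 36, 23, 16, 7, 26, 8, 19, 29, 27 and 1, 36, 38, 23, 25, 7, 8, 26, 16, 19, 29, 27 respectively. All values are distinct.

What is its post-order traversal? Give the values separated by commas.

36, 23, 38, 1, 8, 26, 7, 27, 29, 19, 16, 25

The first element of pre-order is the root; it splits in-order into left and right subtrees.
Root 25: left subtree has 4 nodes {1, 36, 38, 23}, right has 7 {7, 8, 26, 16, 19, 29, 27}.
  Root 1: left subtree has 0 nodes { }, right has 3 {36, 38, 23}.
    Root 38: left subtree has 1 node {36}, right has 1 {23}.
  Root 16: left subtree has 3 nodes {7, 8, 26}, right has 3 {19, 29, 27}.
    Root 7: left subtree has 0 nodes { }, right has 2 {8, 26}.
      Root 26: left subtree has 1 node {8}, right has 0 { }.
    Root 19: left subtree has 0 nodes { }, right has 2 {29, 27}.
      Root 29: left subtree has 0 nodes { }, right has 1 {27}.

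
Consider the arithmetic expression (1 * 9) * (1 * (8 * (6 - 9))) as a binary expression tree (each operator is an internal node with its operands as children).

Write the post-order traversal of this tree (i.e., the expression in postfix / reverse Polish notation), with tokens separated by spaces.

Post-order on an expression tree gives postfix notation: for each operator, emit left operand, right operand, then the operator.

1 9 * 1 8 6 9 - * * *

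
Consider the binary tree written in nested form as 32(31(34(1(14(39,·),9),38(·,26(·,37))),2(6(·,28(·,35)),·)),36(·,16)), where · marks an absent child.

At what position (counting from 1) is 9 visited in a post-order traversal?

3

Post-order visits the left subtree, then the right subtree, then the node.
At 32: go left to 31.
  At 31: go left to 34.
    At 34: go left to 1.
      At 1: go left to 14.
        At 14: go left to 39.
          39 is a leaf — visit 39.
        At 14: no right child.
        Visit 14.
      At 1: go right to 9.
        9 is a leaf — visit 9.
      Visit 1.
    At 34: go right to 38.
      At 38: no left child.
      At 38: go right to 26.
        At 26: no left child.
        At 26: go right to 37.
          37 is a leaf — visit 37.
        Visit 26.
      Visit 38.
    Visit 34.
  At 31: go right to 2.
    At 2: go left to 6.
      At 6: no left child.
      At 6: go right to 28.
        At 28: no left child.
        At 28: go right to 35.
          35 is a leaf — visit 35.
        Visit 28.
      Visit 6.
    At 2: no right child.
    Visit 2.
  Visit 31.
At 32: go right to 36.
  At 36: no left child.
  At 36: go right to 16.
    16 is a leaf — visit 16.
  Visit 36.
Visit 32.
Full post-order sequence: 39, 14, 9, 1, 37, 26, 38, 34, 35, 28, 6, 2, 31, 16, 36, 32.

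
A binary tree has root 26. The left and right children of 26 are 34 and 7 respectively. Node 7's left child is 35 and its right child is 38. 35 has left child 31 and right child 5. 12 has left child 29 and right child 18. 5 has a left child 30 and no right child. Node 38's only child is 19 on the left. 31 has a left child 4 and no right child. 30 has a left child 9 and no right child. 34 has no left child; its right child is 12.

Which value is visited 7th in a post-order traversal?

9

Post-order visits the left subtree, then the right subtree, then the node.
At 26: go left to 34.
  At 34: no left child.
  At 34: go right to 12.
    At 12: go left to 29.
      29 is a leaf — visit 29.
    At 12: go right to 18.
      18 is a leaf — visit 18.
    Visit 12.
  Visit 34.
At 26: go right to 7.
  At 7: go left to 35.
    At 35: go left to 31.
      At 31: go left to 4.
        4 is a leaf — visit 4.
      At 31: no right child.
      Visit 31.
    At 35: go right to 5.
      At 5: go left to 30.
        At 30: go left to 9.
          9 is a leaf — visit 9.
        At 30: no right child.
        Visit 30.
      At 5: no right child.
      Visit 5.
    Visit 35.
  At 7: go right to 38.
    At 38: go left to 19.
      19 is a leaf — visit 19.
    At 38: no right child.
    Visit 38.
  Visit 7.
Visit 26.
Full post-order sequence: 29, 18, 12, 34, 4, 31, 9, 30, 5, 35, 19, 38, 7, 26.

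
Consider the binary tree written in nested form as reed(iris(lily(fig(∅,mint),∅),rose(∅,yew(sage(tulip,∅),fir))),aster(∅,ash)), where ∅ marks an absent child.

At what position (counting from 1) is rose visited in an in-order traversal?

In-order visits the left subtree, then the node, then the right subtree.
At reed: go left to iris.
  At iris: go left to lily.
    At lily: go left to fig.
      At fig: no left child.
      Visit fig.
      At fig: go right to mint.
        mint is a leaf — visit mint.
    Visit lily.
    At lily: no right child.
  Visit iris.
  At iris: go right to rose.
    At rose: no left child.
    Visit rose.
    At rose: go right to yew.
      At yew: go left to sage.
        At sage: go left to tulip.
          tulip is a leaf — visit tulip.
        Visit sage.
        At sage: no right child.
      Visit yew.
      At yew: go right to fir.
        fir is a leaf — visit fir.
Visit reed.
At reed: go right to aster.
  At aster: no left child.
  Visit aster.
  At aster: go right to ash.
    ash is a leaf — visit ash.
Full in-order sequence: fig, mint, lily, iris, rose, tulip, sage, yew, fir, reed, aster, ash.

5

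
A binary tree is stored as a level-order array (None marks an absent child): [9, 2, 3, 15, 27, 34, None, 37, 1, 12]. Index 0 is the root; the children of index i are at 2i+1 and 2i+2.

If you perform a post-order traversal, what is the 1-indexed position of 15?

Post-order visits the left subtree, then the right subtree, then the node.
At 9: go left to 2.
  At 2: go left to 15.
    At 15: go left to 37.
      37 is a leaf — visit 37.
    At 15: go right to 1.
      1 is a leaf — visit 1.
    Visit 15.
  At 2: go right to 27.
    At 27: go left to 12.
      12 is a leaf — visit 12.
    At 27: no right child.
    Visit 27.
  Visit 2.
At 9: go right to 3.
  At 3: go left to 34.
    34 is a leaf — visit 34.
  At 3: no right child.
  Visit 3.
Visit 9.
Full post-order sequence: 37, 1, 15, 12, 27, 2, 34, 3, 9.

3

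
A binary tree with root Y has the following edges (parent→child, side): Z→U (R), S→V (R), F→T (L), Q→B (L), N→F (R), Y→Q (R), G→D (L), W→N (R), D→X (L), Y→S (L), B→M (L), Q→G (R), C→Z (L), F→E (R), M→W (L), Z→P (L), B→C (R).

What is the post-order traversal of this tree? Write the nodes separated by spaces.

Post-order visits the left subtree, then the right subtree, then the node.
At Y: go left to S.
  At S: no left child.
  At S: go right to V.
    V is a leaf — visit V.
  Visit S.
At Y: go right to Q.
  At Q: go left to B.
    At B: go left to M.
      At M: go left to W.
        At W: no left child.
        At W: go right to N.
          At N: no left child.
          At N: go right to F.
            At F: go left to T.
              T is a leaf — visit T.
            At F: go right to E.
              E is a leaf — visit E.
            Visit F.
          Visit N.
        Visit W.
      At M: no right child.
      Visit M.
    At B: go right to C.
      At C: go left to Z.
        At Z: go left to P.
          P is a leaf — visit P.
        At Z: go right to U.
          U is a leaf — visit U.
        Visit Z.
      At C: no right child.
      Visit C.
    Visit B.
  At Q: go right to G.
    At G: go left to D.
      At D: go left to X.
        X is a leaf — visit X.
      At D: no right child.
      Visit D.
    At G: no right child.
    Visit G.
  Visit Q.
Visit Y.

V S T E F N W M P U Z C B X D G Q Y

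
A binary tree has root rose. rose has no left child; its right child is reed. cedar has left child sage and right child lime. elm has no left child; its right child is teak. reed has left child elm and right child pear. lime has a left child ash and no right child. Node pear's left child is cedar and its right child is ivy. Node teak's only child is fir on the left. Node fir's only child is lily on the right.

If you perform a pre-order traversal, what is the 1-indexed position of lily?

Pre-order visits the node, then its left subtree, then its right subtree.
Visit rose.
At rose: no left child.
At rose: go right to reed.
  Visit reed.
  At reed: go left to elm.
    Visit elm.
    At elm: no left child.
    At elm: go right to teak.
      Visit teak.
      At teak: go left to fir.
        Visit fir.
        At fir: no left child.
        At fir: go right to lily.
          lily is a leaf — visit lily.
      At teak: no right child.
  At reed: go right to pear.
    Visit pear.
    At pear: go left to cedar.
      Visit cedar.
      At cedar: go left to sage.
        sage is a leaf — visit sage.
      At cedar: go right to lime.
        Visit lime.
        At lime: go left to ash.
          ash is a leaf — visit ash.
        At lime: no right child.
    At pear: go right to ivy.
      ivy is a leaf — visit ivy.
Full pre-order sequence: rose, reed, elm, teak, fir, lily, pear, cedar, sage, lime, ash, ivy.

6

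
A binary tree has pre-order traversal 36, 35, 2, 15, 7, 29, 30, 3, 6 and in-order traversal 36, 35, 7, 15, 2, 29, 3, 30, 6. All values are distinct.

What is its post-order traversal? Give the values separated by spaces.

7 15 3 6 30 29 2 35 36

The first element of pre-order is the root; it splits in-order into left and right subtrees.
Root 36: left subtree has 0 nodes { }, right has 8 {35, 7, 15, 2, 29, 3, 30, 6}.
  Root 35: left subtree has 0 nodes { }, right has 7 {7, 15, 2, 29, 3, 30, 6}.
    Root 2: left subtree has 2 nodes {7, 15}, right has 4 {29, 3, 30, 6}.
      Root 15: left subtree has 1 node {7}, right has 0 { }.
      Root 29: left subtree has 0 nodes { }, right has 3 {3, 30, 6}.
        Root 30: left subtree has 1 node {3}, right has 1 {6}.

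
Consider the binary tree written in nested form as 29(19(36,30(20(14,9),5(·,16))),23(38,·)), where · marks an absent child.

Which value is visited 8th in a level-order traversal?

Level-order visits nodes level by level from the root, left to right within each level.
Level 0: 29
Level 1: 19, 23
Level 2: 36, 30, 38
Level 3: 20, 5
Level 4: 14, 9, 16
Full level-order sequence: 29, 19, 23, 36, 30, 38, 20, 5, 14, 9, 16.

5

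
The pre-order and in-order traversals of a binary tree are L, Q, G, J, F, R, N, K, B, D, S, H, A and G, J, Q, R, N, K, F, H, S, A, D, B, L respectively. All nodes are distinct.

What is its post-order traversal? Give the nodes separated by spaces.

J G K N R H A S D B F Q L

The first element of pre-order is the root; it splits in-order into left and right subtrees.
Root L: left subtree has 12 nodes {G, J, Q, R, N, K, F, H, S, A, D, B}, right has 0 { }.
  Root Q: left subtree has 2 nodes {G, J}, right has 9 {R, N, K, F, H, S, A, D, B}.
    Root G: left subtree has 0 nodes { }, right has 1 {J}.
    Root F: left subtree has 3 nodes {R, N, K}, right has 5 {H, S, A, D, B}.
      Root R: left subtree has 0 nodes { }, right has 2 {N, K}.
        Root N: left subtree has 0 nodes { }, right has 1 {K}.
      Root B: left subtree has 4 nodes {H, S, A, D}, right has 0 { }.
        Root D: left subtree has 3 nodes {H, S, A}, right has 0 { }.
          Root S: left subtree has 1 node {H}, right has 1 {A}.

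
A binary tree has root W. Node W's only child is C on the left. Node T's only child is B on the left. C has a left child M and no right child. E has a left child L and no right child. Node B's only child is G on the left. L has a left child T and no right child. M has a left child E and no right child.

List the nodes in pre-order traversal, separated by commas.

W, C, M, E, L, T, B, G

Pre-order visits the node, then its left subtree, then its right subtree.
Visit W.
At W: go left to C.
  Visit C.
  At C: go left to M.
    Visit M.
    At M: go left to E.
      Visit E.
      At E: go left to L.
        Visit L.
        At L: go left to T.
          Visit T.
          At T: go left to B.
            Visit B.
            At B: go left to G.
              G is a leaf — visit G.
            At B: no right child.
          At T: no right child.
        At L: no right child.
      At E: no right child.
    At M: no right child.
  At C: no right child.
At W: no right child.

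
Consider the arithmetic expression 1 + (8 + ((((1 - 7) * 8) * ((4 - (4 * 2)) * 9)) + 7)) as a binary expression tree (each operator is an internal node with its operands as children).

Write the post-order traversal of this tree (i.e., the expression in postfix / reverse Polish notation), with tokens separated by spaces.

1 8 1 7 - 8 * 4 4 2 * - 9 * * 7 + + +

Post-order on an expression tree gives postfix notation: for each operator, emit left operand, right operand, then the operator.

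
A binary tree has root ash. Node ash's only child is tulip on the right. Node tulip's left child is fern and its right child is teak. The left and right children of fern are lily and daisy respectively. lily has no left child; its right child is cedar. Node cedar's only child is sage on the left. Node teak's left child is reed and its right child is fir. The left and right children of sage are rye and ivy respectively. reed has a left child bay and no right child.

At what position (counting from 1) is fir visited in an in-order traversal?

In-order visits the left subtree, then the node, then the right subtree.
At ash: no left child.
Visit ash.
At ash: go right to tulip.
  At tulip: go left to fern.
    At fern: go left to lily.
      At lily: no left child.
      Visit lily.
      At lily: go right to cedar.
        At cedar: go left to sage.
          At sage: go left to rye.
            rye is a leaf — visit rye.
          Visit sage.
          At sage: go right to ivy.
            ivy is a leaf — visit ivy.
        Visit cedar.
        At cedar: no right child.
    Visit fern.
    At fern: go right to daisy.
      daisy is a leaf — visit daisy.
  Visit tulip.
  At tulip: go right to teak.
    At teak: go left to reed.
      At reed: go left to bay.
        bay is a leaf — visit bay.
      Visit reed.
      At reed: no right child.
    Visit teak.
    At teak: go right to fir.
      fir is a leaf — visit fir.
Full in-order sequence: ash, lily, rye, sage, ivy, cedar, fern, daisy, tulip, bay, reed, teak, fir.

13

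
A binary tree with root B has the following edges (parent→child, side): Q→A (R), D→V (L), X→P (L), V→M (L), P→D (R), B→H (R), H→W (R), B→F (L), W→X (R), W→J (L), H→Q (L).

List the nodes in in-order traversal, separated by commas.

F, B, Q, A, H, J, W, P, M, V, D, X

In-order visits the left subtree, then the node, then the right subtree.
At B: go left to F.
  F is a leaf — visit F.
Visit B.
At B: go right to H.
  At H: go left to Q.
    At Q: no left child.
    Visit Q.
    At Q: go right to A.
      A is a leaf — visit A.
  Visit H.
  At H: go right to W.
    At W: go left to J.
      J is a leaf — visit J.
    Visit W.
    At W: go right to X.
      At X: go left to P.
        At P: no left child.
        Visit P.
        At P: go right to D.
          At D: go left to V.
            At V: go left to M.
              M is a leaf — visit M.
            Visit V.
            At V: no right child.
          Visit D.
          At D: no right child.
      Visit X.
      At X: no right child.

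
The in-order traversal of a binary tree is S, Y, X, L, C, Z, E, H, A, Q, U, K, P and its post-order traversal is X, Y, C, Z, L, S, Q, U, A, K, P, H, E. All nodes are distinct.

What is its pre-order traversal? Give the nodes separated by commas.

The last element of post-order is the root; it splits in-order into left and right subtrees.
Root E: left subtree has 6 nodes {S, Y, X, L, C, Z}, right has 6 {H, A, Q, U, K, P}.
  Root S: left subtree has 0 nodes { }, right has 5 {Y, X, L, C, Z}.
    Root L: left subtree has 2 nodes {Y, X}, right has 2 {C, Z}.
      Root Y: left subtree has 0 nodes { }, right has 1 {X}.
      Root Z: left subtree has 1 node {C}, right has 0 { }.
  Root H: left subtree has 0 nodes { }, right has 5 {A, Q, U, K, P}.
    Root P: left subtree has 4 nodes {A, Q, U, K}, right has 0 { }.
      Root K: left subtree has 3 nodes {A, Q, U}, right has 0 { }.
        Root A: left subtree has 0 nodes { }, right has 2 {Q, U}.
          Root U: left subtree has 1 node {Q}, right has 0 { }.

E, S, L, Y, X, Z, C, H, P, K, A, U, Q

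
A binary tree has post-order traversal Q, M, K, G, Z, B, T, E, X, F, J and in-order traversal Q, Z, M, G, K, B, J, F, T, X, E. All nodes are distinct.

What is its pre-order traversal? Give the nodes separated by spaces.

J B Z Q G M K F X T E

The last element of post-order is the root; it splits in-order into left and right subtrees.
Root J: left subtree has 6 nodes {Q, Z, M, G, K, B}, right has 4 {F, T, X, E}.
  Root B: left subtree has 5 nodes {Q, Z, M, G, K}, right has 0 { }.
    Root Z: left subtree has 1 node {Q}, right has 3 {M, G, K}.
      Root G: left subtree has 1 node {M}, right has 1 {K}.
  Root F: left subtree has 0 nodes { }, right has 3 {T, X, E}.
    Root X: left subtree has 1 node {T}, right has 1 {E}.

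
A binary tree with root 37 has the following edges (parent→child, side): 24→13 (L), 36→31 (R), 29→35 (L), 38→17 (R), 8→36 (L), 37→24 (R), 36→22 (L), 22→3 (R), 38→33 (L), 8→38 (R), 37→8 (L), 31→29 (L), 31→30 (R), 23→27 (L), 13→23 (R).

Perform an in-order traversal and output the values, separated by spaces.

22 3 36 35 29 31 30 8 33 38 17 37 13 27 23 24

In-order visits the left subtree, then the node, then the right subtree.
At 37: go left to 8.
  At 8: go left to 36.
    At 36: go left to 22.
      At 22: no left child.
      Visit 22.
      At 22: go right to 3.
        3 is a leaf — visit 3.
    Visit 36.
    At 36: go right to 31.
      At 31: go left to 29.
        At 29: go left to 35.
          35 is a leaf — visit 35.
        Visit 29.
        At 29: no right child.
      Visit 31.
      At 31: go right to 30.
        30 is a leaf — visit 30.
  Visit 8.
  At 8: go right to 38.
    At 38: go left to 33.
      33 is a leaf — visit 33.
    Visit 38.
    At 38: go right to 17.
      17 is a leaf — visit 17.
Visit 37.
At 37: go right to 24.
  At 24: go left to 13.
    At 13: no left child.
    Visit 13.
    At 13: go right to 23.
      At 23: go left to 27.
        27 is a leaf — visit 27.
      Visit 23.
      At 23: no right child.
  Visit 24.
  At 24: no right child.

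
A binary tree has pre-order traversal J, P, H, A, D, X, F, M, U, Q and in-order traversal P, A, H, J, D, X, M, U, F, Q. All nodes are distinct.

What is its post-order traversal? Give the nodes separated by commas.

The first element of pre-order is the root; it splits in-order into left and right subtrees.
Root J: left subtree has 3 nodes {P, A, H}, right has 6 {D, X, M, U, F, Q}.
  Root P: left subtree has 0 nodes { }, right has 2 {A, H}.
    Root H: left subtree has 1 node {A}, right has 0 { }.
  Root D: left subtree has 0 nodes { }, right has 5 {X, M, U, F, Q}.
    Root X: left subtree has 0 nodes { }, right has 4 {M, U, F, Q}.
      Root F: left subtree has 2 nodes {M, U}, right has 1 {Q}.
        Root M: left subtree has 0 nodes { }, right has 1 {U}.

A, H, P, U, M, Q, F, X, D, J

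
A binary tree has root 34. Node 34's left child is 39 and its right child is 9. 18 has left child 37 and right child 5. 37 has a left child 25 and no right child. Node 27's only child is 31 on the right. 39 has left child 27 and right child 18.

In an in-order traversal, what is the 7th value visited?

5

In-order visits the left subtree, then the node, then the right subtree.
At 34: go left to 39.
  At 39: go left to 27.
    At 27: no left child.
    Visit 27.
    At 27: go right to 31.
      31 is a leaf — visit 31.
  Visit 39.
  At 39: go right to 18.
    At 18: go left to 37.
      At 37: go left to 25.
        25 is a leaf — visit 25.
      Visit 37.
      At 37: no right child.
    Visit 18.
    At 18: go right to 5.
      5 is a leaf — visit 5.
Visit 34.
At 34: go right to 9.
  9 is a leaf — visit 9.
Full in-order sequence: 27, 31, 39, 25, 37, 18, 5, 34, 9.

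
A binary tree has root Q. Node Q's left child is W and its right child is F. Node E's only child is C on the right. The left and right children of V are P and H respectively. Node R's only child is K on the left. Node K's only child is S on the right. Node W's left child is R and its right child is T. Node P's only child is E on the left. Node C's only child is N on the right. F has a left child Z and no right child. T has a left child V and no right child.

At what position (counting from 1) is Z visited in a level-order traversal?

Level-order visits nodes level by level from the root, left to right within each level.
Level 0: Q
Level 1: W, F
Level 2: R, T, Z
Level 3: K, V
Level 4: S, P, H
Level 5: E
Level 6: C
Level 7: N
Full level-order sequence: Q, W, F, R, T, Z, K, V, S, P, H, E, C, N.

6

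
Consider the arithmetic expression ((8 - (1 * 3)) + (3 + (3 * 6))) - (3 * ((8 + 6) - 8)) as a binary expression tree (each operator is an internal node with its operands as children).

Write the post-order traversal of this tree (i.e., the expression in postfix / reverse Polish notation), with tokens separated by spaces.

Post-order on an expression tree gives postfix notation: for each operator, emit left operand, right operand, then the operator.

8 1 3 * - 3 3 6 * + + 3 8 6 + 8 - * -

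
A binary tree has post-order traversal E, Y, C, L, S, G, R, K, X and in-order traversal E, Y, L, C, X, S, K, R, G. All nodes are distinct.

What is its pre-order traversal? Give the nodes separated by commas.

X, L, Y, E, C, K, S, R, G

The last element of post-order is the root; it splits in-order into left and right subtrees.
Root X: left subtree has 4 nodes {E, Y, L, C}, right has 4 {S, K, R, G}.
  Root L: left subtree has 2 nodes {E, Y}, right has 1 {C}.
    Root Y: left subtree has 1 node {E}, right has 0 { }.
  Root K: left subtree has 1 node {S}, right has 2 {R, G}.
    Root R: left subtree has 0 nodes { }, right has 1 {G}.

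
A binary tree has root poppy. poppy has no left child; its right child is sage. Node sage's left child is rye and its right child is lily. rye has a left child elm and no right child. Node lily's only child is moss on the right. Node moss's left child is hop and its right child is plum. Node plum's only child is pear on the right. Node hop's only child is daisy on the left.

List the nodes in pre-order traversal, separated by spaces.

Pre-order visits the node, then its left subtree, then its right subtree.
Visit poppy.
At poppy: no left child.
At poppy: go right to sage.
  Visit sage.
  At sage: go left to rye.
    Visit rye.
    At rye: go left to elm.
      elm is a leaf — visit elm.
    At rye: no right child.
  At sage: go right to lily.
    Visit lily.
    At lily: no left child.
    At lily: go right to moss.
      Visit moss.
      At moss: go left to hop.
        Visit hop.
        At hop: go left to daisy.
          daisy is a leaf — visit daisy.
        At hop: no right child.
      At moss: go right to plum.
        Visit plum.
        At plum: no left child.
        At plum: go right to pear.
          pear is a leaf — visit pear.

poppy sage rye elm lily moss hop daisy plum pear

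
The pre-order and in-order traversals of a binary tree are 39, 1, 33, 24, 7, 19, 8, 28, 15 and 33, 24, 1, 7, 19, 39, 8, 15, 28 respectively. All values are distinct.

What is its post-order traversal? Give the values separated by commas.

The first element of pre-order is the root; it splits in-order into left and right subtrees.
Root 39: left subtree has 5 nodes {33, 24, 1, 7, 19}, right has 3 {8, 15, 28}.
  Root 1: left subtree has 2 nodes {33, 24}, right has 2 {7, 19}.
    Root 33: left subtree has 0 nodes { }, right has 1 {24}.
    Root 7: left subtree has 0 nodes { }, right has 1 {19}.
  Root 8: left subtree has 0 nodes { }, right has 2 {15, 28}.
    Root 28: left subtree has 1 node {15}, right has 0 { }.

24, 33, 19, 7, 1, 15, 28, 8, 39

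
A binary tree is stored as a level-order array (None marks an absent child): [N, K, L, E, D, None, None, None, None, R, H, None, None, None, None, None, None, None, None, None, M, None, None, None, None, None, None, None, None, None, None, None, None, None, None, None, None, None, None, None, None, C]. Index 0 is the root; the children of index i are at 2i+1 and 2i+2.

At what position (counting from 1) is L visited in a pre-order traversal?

9

Pre-order visits the node, then its left subtree, then its right subtree.
Visit N.
At N: go left to K.
  Visit K.
  At K: go left to E.
    E is a leaf — visit E.
  At K: go right to D.
    Visit D.
    At D: go left to R.
      Visit R.
      At R: no left child.
      At R: go right to M.
        Visit M.
        At M: go left to C.
          C is a leaf — visit C.
        At M: no right child.
    At D: go right to H.
      H is a leaf — visit H.
At N: go right to L.
  L is a leaf — visit L.
Full pre-order sequence: N, K, E, D, R, M, C, H, L.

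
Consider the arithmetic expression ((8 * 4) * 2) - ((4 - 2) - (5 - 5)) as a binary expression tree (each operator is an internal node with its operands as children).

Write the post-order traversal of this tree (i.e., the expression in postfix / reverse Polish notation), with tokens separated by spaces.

8 4 * 2 * 4 2 - 5 5 - - -

Post-order on an expression tree gives postfix notation: for each operator, emit left operand, right operand, then the operator.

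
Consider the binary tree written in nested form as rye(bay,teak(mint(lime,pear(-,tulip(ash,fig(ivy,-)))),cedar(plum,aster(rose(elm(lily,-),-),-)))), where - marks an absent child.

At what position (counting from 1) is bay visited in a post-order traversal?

1

Post-order visits the left subtree, then the right subtree, then the node.
At rye: go left to bay.
  bay is a leaf — visit bay.
At rye: go right to teak.
  At teak: go left to mint.
    At mint: go left to lime.
      lime is a leaf — visit lime.
    At mint: go right to pear.
      At pear: no left child.
      At pear: go right to tulip.
        At tulip: go left to ash.
          ash is a leaf — visit ash.
        At tulip: go right to fig.
          At fig: go left to ivy.
            ivy is a leaf — visit ivy.
          At fig: no right child.
          Visit fig.
        Visit tulip.
      Visit pear.
    Visit mint.
  At teak: go right to cedar.
    At cedar: go left to plum.
      plum is a leaf — visit plum.
    At cedar: go right to aster.
      At aster: go left to rose.
        At rose: go left to elm.
          At elm: go left to lily.
            lily is a leaf — visit lily.
          At elm: no right child.
          Visit elm.
        At rose: no right child.
        Visit rose.
      At aster: no right child.
      Visit aster.
    Visit cedar.
  Visit teak.
Visit rye.
Full post-order sequence: bay, lime, ash, ivy, fig, tulip, pear, mint, plum, lily, elm, rose, aster, cedar, teak, rye.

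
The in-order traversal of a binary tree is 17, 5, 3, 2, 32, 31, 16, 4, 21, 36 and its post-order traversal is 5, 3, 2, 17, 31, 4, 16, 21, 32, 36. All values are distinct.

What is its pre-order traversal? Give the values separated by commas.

36, 32, 17, 2, 3, 5, 21, 16, 31, 4

The last element of post-order is the root; it splits in-order into left and right subtrees.
Root 36: left subtree has 9 nodes {17, 5, 3, 2, 32, 31, 16, 4, 21}, right has 0 { }.
  Root 32: left subtree has 4 nodes {17, 5, 3, 2}, right has 4 {31, 16, 4, 21}.
    Root 17: left subtree has 0 nodes { }, right has 3 {5, 3, 2}.
      Root 2: left subtree has 2 nodes {5, 3}, right has 0 { }.
        Root 3: left subtree has 1 node {5}, right has 0 { }.
    Root 21: left subtree has 3 nodes {31, 16, 4}, right has 0 { }.
      Root 16: left subtree has 1 node {31}, right has 1 {4}.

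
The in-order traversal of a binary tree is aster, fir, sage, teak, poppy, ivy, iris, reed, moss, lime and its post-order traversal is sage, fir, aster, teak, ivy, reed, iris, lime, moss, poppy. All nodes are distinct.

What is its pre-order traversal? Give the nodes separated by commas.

poppy, teak, aster, fir, sage, moss, iris, ivy, reed, lime

The last element of post-order is the root; it splits in-order into left and right subtrees.
Root poppy: left subtree has 4 nodes {aster, fir, sage, teak}, right has 5 {ivy, iris, reed, moss, lime}.
  Root teak: left subtree has 3 nodes {aster, fir, sage}, right has 0 { }.
    Root aster: left subtree has 0 nodes { }, right has 2 {fir, sage}.
      Root fir: left subtree has 0 nodes { }, right has 1 {sage}.
  Root moss: left subtree has 3 nodes {ivy, iris, reed}, right has 1 {lime}.
    Root iris: left subtree has 1 node {ivy}, right has 1 {reed}.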